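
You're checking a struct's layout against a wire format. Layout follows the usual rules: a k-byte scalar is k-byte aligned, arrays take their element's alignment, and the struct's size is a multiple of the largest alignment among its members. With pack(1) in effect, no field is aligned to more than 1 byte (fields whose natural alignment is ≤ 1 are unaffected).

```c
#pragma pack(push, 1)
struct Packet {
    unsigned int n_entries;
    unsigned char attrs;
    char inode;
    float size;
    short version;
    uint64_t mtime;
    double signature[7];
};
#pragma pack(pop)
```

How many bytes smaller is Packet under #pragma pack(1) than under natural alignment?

4

natural layout:
  n_entries at 0 (size 4, align 4) → ends 4
  attrs at 4 (size 1, align 1) → ends 5
  inode at 5 (size 1, align 1) → ends 6
  pad 2 to align 4 for size
  size at 8 (size 4, align 4) → ends 12
  version at 12 (size 2, align 2) → ends 14
  pad 2 to align 8 for mtime
  mtime at 16 (size 8, align 8) → ends 24
  signature at 24 (size 56, align 8) → ends 80
  total 80 bytes, alignment 8
packed(1) layout:
  n_entries at 0 (size 4, align 1) → ends 4
  attrs at 4 (size 1, align 1) → ends 5
  inode at 5 (size 1, align 1) → ends 6
  size at 6 (size 4, align 1) → ends 10
  version at 10 (size 2, align 1) → ends 12
  mtime at 12 (size 8, align 1) → ends 20
  signature at 20 (size 56, align 1) → ends 76
  total 76 bytes, alignment 1
80 − 76 = 4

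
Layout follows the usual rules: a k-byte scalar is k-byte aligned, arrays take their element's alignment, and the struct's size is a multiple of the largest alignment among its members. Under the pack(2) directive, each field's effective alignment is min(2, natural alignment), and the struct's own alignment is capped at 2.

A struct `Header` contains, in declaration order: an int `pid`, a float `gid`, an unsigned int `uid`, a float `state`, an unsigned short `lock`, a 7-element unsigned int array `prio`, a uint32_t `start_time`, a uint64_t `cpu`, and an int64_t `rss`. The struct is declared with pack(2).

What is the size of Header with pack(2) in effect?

66

pid at 0 (size 4, align 2) → ends 4
gid at 4 (size 4, align 2) → ends 8
uid at 8 (size 4, align 2) → ends 12
state at 12 (size 4, align 2) → ends 16
lock at 16 (size 2, align 2) → ends 18
prio at 18 (size 28, align 2) → ends 46
start_time at 46 (size 4, align 2) → ends 50
cpu at 50 (size 8, align 2) → ends 58
rss at 58 (size 8, align 2) → ends 66
total 66 bytes, alignment 2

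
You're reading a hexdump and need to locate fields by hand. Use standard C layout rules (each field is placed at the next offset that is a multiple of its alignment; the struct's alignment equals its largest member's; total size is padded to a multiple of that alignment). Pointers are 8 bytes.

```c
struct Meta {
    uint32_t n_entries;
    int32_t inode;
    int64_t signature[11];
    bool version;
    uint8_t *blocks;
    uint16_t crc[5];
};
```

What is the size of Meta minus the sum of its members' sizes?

13

@0: n_entries [4B, align 4] → 4
@4: inode [4B, align 4] → 8
@8: signature [88B, align 8] → 96
@96: version [1B, align 1] → 97
+7 pad (align 8)
@104: blocks [8B, align 8] → 112
@112: crc [10B, align 2] → 122
+6 tail pad (align 8)
size 128, align 8
data bytes 115, size 128 → padding 13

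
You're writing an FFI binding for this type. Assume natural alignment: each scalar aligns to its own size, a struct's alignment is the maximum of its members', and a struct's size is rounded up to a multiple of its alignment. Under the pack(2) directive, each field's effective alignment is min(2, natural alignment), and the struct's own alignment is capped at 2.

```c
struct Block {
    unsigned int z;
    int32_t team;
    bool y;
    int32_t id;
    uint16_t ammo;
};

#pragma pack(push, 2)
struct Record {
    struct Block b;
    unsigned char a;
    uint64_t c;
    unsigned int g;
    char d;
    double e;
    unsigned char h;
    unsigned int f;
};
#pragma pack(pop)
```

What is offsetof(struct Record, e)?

Block: z at 0 (size 4, align 4) → ends 4; team at 4 (size 4, align 4) → ends 8; y at 8 (size 1, align 1) → ends 9; pad 3 to align 4 for id; id at 12 (size 4, align 4) → ends 16; ammo at 16 (size 2, align 2) → ends 18; tail pad 2 to reach multiple of 4; total 20 bytes, alignment 4
b at 0 (size 20, align 2) → ends 20
a at 20 (size 1, align 1) → ends 21
pad 1 to align 2 for c
c at 22 (size 8, align 2) → ends 30
g at 30 (size 4, align 2) → ends 34
d at 34 (size 1, align 1) → ends 35
pad 1 to align 2 for e
e at 36 (size 8, align 2) → ends 44

36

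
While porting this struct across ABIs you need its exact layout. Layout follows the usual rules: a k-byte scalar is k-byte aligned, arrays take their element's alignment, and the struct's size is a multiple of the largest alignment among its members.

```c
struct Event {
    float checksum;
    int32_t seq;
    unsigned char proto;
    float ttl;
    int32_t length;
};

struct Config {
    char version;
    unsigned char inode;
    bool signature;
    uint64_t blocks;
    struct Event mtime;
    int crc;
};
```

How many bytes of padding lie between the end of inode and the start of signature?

Event: @0: checksum [4B, align 4] → 4; @4: seq [4B, align 4] → 8; @8: proto [1B, align 1] → 9; +3 pad (align 4); @12: ttl [4B, align 4] → 16; @16: length [4B, align 4] → 20; size 20, align 4
@0: version [1B, align 1] → 1
@1: inode [1B, align 1] → 2
@2: signature [1B, align 1] → 3

0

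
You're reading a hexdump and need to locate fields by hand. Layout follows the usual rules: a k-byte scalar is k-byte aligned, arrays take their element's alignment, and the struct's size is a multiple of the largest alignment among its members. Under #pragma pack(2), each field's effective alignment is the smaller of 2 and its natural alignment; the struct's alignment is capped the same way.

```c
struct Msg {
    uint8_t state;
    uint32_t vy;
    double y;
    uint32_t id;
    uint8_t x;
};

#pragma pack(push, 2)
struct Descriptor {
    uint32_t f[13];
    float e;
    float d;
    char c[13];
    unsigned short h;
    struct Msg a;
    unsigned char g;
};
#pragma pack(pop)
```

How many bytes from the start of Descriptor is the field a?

Msg: 0..1  state  (1B, 1-aligned); 1..4  -- padding (3B); 4..8  vy  (4B, 4-aligned); 8..16  y  (8B, 8-aligned); 16..20  id  (4B, 4-aligned); 20..21  x  (1B, 1-aligned); 21..24  -- tail padding (3B); sizeof = 24, alignof = 8
0..52  f  (52B, 2-aligned)
52..56  e  (4B, 2-aligned)
56..60  d  (4B, 2-aligned)
60..73  c  (13B, 1-aligned)
73..74  -- padding (1B)
74..76  h  (2B, 2-aligned)
76..100  a  (24B, 2-aligned)

76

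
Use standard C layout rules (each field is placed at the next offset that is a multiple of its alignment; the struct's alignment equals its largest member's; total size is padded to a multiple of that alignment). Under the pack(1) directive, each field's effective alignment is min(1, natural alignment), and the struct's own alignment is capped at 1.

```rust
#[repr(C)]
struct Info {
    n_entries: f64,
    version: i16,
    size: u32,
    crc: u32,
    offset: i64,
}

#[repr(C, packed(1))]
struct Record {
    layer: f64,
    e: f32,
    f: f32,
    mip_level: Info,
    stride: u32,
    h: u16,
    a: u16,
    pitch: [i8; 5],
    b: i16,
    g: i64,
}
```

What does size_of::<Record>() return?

Info: n_entries at 0 (size 8, align 8) → ends 8; version at 8 (size 2, align 2) → ends 10; pad 2 to align 4 for size; size at 12 (size 4, align 4) → ends 16; crc at 16 (size 4, align 4) → ends 20; pad 4 to align 8 for offset; offset at 24 (size 8, align 8) → ends 32; total 32 bytes, alignment 8
layer at 0 (size 8, align 1) → ends 8
e at 8 (size 4, align 1) → ends 12
f at 12 (size 4, align 1) → ends 16
mip_level at 16 (size 32, align 1) → ends 48
stride at 48 (size 4, align 1) → ends 52
h at 52 (size 2, align 1) → ends 54
a at 54 (size 2, align 1) → ends 56
pitch at 56 (size 5, align 1) → ends 61
b at 61 (size 2, align 1) → ends 63
g at 63 (size 8, align 1) → ends 71
total 71 bytes, alignment 1

71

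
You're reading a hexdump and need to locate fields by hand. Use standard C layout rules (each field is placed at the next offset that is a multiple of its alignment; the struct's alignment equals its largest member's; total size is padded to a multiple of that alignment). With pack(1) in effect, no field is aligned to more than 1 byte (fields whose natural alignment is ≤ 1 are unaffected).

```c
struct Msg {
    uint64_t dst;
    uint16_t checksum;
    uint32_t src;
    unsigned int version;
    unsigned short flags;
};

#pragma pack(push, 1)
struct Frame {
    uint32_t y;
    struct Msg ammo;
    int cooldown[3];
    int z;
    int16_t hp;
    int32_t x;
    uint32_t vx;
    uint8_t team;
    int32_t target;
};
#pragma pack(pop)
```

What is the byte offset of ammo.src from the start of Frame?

Msg: 0..8  dst  (8B, 8-aligned); 8..10  checksum  (2B, 2-aligned); 10..12  -- padding (2B); 12..16  src  (4B, 4-aligned); 16..20  version  (4B, 4-aligned); 20..22  flags  (2B, 2-aligned); 22..24  -- tail padding (2B); sizeof = 24, alignof = 8
0..4  y  (4B, 1-aligned)
4..28  ammo  (24B, 1-aligned)
within Msg: src at 12
4 + 12 = 16

16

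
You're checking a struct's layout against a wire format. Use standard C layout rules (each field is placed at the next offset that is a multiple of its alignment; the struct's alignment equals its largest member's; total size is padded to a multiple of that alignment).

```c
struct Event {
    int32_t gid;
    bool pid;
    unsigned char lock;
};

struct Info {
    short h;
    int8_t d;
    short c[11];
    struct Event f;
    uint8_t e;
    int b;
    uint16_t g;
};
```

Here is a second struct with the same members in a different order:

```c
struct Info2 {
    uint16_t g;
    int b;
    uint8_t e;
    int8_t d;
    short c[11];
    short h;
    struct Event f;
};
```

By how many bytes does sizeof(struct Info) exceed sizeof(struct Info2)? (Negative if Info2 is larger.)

4

Event: gid at 0 (size 4, align 4) → ends 4; pid at 4 (size 1, align 1) → ends 5; lock at 5 (size 1, align 1) → ends 6; tail pad 2 to reach multiple of 4; total 8 bytes, alignment 4
h at 0 (size 2, align 2) → ends 2
d at 2 (size 1, align 1) → ends 3
pad 1 to align 2 for c
c at 4 (size 22, align 2) → ends 26
pad 2 to align 4 for f
f at 28 (size 8, align 4) → ends 36
e at 36 (size 1, align 1) → ends 37
pad 3 to align 4 for b
b at 40 (size 4, align 4) → ends 44
g at 44 (size 2, align 2) → ends 46
tail pad 2 to reach multiple of 4
total 48 bytes, alignment 4
— Info2 —
g at 0 (size 2, align 2) → ends 2
pad 2 to align 4 for b
b at 4 (size 4, align 4) → ends 8
e at 8 (size 1, align 1) → ends 9
d at 9 (size 1, align 1) → ends 10
c at 10 (size 22, align 2) → ends 32
h at 32 (size 2, align 2) → ends 34
pad 2 to align 4 for f
f at 36 (size 8, align 4) → ends 44
total 44 bytes, alignment 4
48 − 44 = 4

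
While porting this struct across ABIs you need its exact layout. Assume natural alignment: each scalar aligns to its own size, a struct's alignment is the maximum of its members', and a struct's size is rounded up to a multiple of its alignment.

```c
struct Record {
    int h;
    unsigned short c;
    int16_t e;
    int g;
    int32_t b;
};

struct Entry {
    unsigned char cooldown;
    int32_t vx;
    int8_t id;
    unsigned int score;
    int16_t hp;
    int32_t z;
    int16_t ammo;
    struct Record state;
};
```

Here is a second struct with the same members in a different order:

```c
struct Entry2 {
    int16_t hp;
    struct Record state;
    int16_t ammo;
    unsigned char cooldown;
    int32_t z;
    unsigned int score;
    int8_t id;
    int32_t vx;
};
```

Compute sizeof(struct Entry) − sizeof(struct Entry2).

4

Record: @0: h [4B, align 4] → 4; @4: c [2B, align 2] → 6; @6: e [2B, align 2] → 8; @8: g [4B, align 4] → 12; @12: b [4B, align 4] → 16; size 16, align 4
@0: cooldown [1B, align 1] → 1
+3 pad (align 4)
@4: vx [4B, align 4] → 8
@8: id [1B, align 1] → 9
+3 pad (align 4)
@12: score [4B, align 4] → 16
@16: hp [2B, align 2] → 18
+2 pad (align 4)
@20: z [4B, align 4] → 24
@24: ammo [2B, align 2] → 26
+2 pad (align 4)
@28: state [16B, align 4] → 44
size 44, align 4
— Entry2 —
@0: hp [2B, align 2] → 2
+2 pad (align 4)
@4: state [16B, align 4] → 20
@20: ammo [2B, align 2] → 22
@22: cooldown [1B, align 1] → 23
+1 pad (align 4)
@24: z [4B, align 4] → 28
@28: score [4B, align 4] → 32
@32: id [1B, align 1] → 33
+3 pad (align 4)
@36: vx [4B, align 4] → 40
size 40, align 4
44 − 40 = 4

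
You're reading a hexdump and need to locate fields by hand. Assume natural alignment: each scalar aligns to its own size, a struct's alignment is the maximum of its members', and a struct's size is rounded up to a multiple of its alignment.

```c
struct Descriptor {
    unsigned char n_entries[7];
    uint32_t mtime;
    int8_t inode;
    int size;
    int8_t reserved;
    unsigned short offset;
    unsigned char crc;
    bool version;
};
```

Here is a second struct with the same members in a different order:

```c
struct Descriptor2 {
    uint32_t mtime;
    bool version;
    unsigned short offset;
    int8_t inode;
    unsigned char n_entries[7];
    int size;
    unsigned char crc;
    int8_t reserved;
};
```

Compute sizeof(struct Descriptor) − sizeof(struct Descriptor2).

4

n_entries at 0 (size 7, align 1) → ends 7
pad 1 to align 4 for mtime
mtime at 8 (size 4, align 4) → ends 12
inode at 12 (size 1, align 1) → ends 13
pad 3 to align 4 for size
size at 16 (size 4, align 4) → ends 20
reserved at 20 (size 1, align 1) → ends 21
pad 1 to align 2 for offset
offset at 22 (size 2, align 2) → ends 24
crc at 24 (size 1, align 1) → ends 25
version at 25 (size 1, align 1) → ends 26
tail pad 2 to reach multiple of 4
total 28 bytes, alignment 4
— Descriptor2 —
mtime at 0 (size 4, align 4) → ends 4
version at 4 (size 1, align 1) → ends 5
pad 1 to align 2 for offset
offset at 6 (size 2, align 2) → ends 8
inode at 8 (size 1, align 1) → ends 9
n_entries at 9 (size 7, align 1) → ends 16
size at 16 (size 4, align 4) → ends 20
crc at 20 (size 1, align 1) → ends 21
reserved at 21 (size 1, align 1) → ends 22
tail pad 2 to reach multiple of 4
total 24 bytes, alignment 4
28 − 24 = 4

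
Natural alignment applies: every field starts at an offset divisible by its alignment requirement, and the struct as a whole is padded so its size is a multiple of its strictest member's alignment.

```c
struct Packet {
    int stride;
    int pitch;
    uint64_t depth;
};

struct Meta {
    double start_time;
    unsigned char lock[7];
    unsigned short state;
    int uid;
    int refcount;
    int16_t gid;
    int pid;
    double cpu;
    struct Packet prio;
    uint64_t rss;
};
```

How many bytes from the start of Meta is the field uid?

Packet: stride at 0 (size 4, align 4) → ends 4; pitch at 4 (size 4, align 4) → ends 8; depth at 8 (size 8, align 8) → ends 16; total 16 bytes, alignment 8
start_time at 0 (size 8, align 8) → ends 8
lock at 8 (size 7, align 1) → ends 15
pad 1 to align 2 for state
state at 16 (size 2, align 2) → ends 18
pad 2 to align 4 for uid
uid at 20 (size 4, align 4) → ends 24

20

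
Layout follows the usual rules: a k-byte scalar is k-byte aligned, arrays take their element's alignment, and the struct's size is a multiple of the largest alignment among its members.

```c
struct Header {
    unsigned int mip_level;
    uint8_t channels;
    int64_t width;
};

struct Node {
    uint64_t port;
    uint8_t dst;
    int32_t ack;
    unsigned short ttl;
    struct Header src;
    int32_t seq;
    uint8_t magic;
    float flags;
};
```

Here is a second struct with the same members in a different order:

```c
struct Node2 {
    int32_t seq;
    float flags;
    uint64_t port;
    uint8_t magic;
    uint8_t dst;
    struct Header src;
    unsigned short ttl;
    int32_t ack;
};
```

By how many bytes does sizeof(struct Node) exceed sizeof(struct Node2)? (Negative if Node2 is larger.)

8

Header: 0..4  mip_level  (4B, 4-aligned); 4..5  channels  (1B, 1-aligned); 5..8  -- padding (3B); 8..16  width  (8B, 8-aligned); sizeof = 16, alignof = 8
0..8  port  (8B, 8-aligned)
8..9  dst  (1B, 1-aligned)
9..12  -- padding (3B)
12..16  ack  (4B, 4-aligned)
16..18  ttl  (2B, 2-aligned)
18..24  -- padding (6B)
24..40  src  (16B, 8-aligned)
40..44  seq  (4B, 4-aligned)
44..45  magic  (1B, 1-aligned)
45..48  -- padding (3B)
48..52  flags  (4B, 4-aligned)
52..56  -- tail padding (4B)
sizeof = 56, alignof = 8
— Node2 —
0..4  seq  (4B, 4-aligned)
4..8  flags  (4B, 4-aligned)
8..16  port  (8B, 8-aligned)
16..17  magic  (1B, 1-aligned)
17..18  dst  (1B, 1-aligned)
18..24  -- padding (6B)
24..40  src  (16B, 8-aligned)
40..42  ttl  (2B, 2-aligned)
42..44  -- padding (2B)
44..48  ack  (4B, 4-aligned)
sizeof = 48, alignof = 8
56 − 48 = 8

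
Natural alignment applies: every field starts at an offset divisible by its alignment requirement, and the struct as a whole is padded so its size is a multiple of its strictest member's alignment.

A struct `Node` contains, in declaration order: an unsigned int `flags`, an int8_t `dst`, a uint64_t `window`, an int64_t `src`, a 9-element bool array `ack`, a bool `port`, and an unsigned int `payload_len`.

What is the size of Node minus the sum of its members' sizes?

flags at 0 (size 4, align 4) → ends 4
dst at 4 (size 1, align 1) → ends 5
pad 3 to align 8 for window
window at 8 (size 8, align 8) → ends 16
src at 16 (size 8, align 8) → ends 24
ack at 24 (size 9, align 1) → ends 33
port at 33 (size 1, align 1) → ends 34
pad 2 to align 4 for payload_len
payload_len at 36 (size 4, align 4) → ends 40
total 40 bytes, alignment 8
data bytes 35, size 40 → padding 5

5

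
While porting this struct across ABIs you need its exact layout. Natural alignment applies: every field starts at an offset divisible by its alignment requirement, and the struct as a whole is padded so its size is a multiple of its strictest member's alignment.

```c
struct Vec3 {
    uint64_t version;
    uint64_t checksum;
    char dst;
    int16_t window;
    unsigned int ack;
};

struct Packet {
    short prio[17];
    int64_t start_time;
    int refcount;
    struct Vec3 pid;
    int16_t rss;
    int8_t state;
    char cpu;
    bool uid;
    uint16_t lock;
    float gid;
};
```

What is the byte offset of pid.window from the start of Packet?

Vec3: 0..8  version  (8B, 8-aligned); 8..16  checksum  (8B, 8-aligned); 16..17  dst  (1B, 1-aligned); 17..18  -- padding (1B); 18..20  window  (2B, 2-aligned); 20..24  ack  (4B, 4-aligned); sizeof = 24, alignof = 8
0..34  prio  (34B, 2-aligned)
34..40  -- padding (6B)
40..48  start_time  (8B, 8-aligned)
48..52  refcount  (4B, 4-aligned)
52..56  -- padding (4B)
56..80  pid  (24B, 8-aligned)
within Vec3: window at 18
56 + 18 = 74

74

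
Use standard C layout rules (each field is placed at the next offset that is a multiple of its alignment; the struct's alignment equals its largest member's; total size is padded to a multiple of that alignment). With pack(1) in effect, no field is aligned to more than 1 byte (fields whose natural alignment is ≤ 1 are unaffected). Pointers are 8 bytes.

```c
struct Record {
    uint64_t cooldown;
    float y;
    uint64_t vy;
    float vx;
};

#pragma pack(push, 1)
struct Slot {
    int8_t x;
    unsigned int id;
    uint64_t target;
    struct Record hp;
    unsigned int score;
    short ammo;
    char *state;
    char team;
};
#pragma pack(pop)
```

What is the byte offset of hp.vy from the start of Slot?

29

Record: @0: cooldown [8B, align 8] → 8; @8: y [4B, align 4] → 12; +4 pad (align 8); @16: vy [8B, align 8] → 24; @24: vx [4B, align 4] → 28; +4 tail pad (align 8); size 32, align 8
@0: x [1B, align 1] → 1
@1: id [4B, align 1] → 5
@5: target [8B, align 1] → 13
@13: hp [32B, align 1] → 45
within Record: vy at 16
13 + 16 = 29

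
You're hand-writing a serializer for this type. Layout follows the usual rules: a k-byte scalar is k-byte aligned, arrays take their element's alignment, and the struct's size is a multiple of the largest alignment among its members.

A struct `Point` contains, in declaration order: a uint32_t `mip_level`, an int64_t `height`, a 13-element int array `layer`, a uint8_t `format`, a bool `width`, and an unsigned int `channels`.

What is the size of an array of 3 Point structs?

240

@0: mip_level [4B, align 4] → 4
+4 pad (align 8)
@8: height [8B, align 8] → 16
@16: layer [52B, align 4] → 68
@68: format [1B, align 1] → 69
@69: width [1B, align 1] → 70
+2 pad (align 4)
@72: channels [4B, align 4] → 76
+4 tail pad (align 8)
size 80, align 8
array of 3: 3 × 80 = 240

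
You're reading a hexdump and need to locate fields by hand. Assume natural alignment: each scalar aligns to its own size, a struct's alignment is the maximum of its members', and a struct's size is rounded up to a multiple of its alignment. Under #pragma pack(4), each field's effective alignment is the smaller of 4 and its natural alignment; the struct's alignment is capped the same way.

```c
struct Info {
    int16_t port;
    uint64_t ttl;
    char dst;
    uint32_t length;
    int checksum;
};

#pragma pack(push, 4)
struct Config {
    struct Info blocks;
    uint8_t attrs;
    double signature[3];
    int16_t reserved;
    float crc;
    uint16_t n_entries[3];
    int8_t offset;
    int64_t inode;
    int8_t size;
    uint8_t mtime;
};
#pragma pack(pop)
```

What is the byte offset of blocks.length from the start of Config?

20

Info: @0: port [2B, align 2] → 2; +6 pad (align 8); @8: ttl [8B, align 8] → 16; @16: dst [1B, align 1] → 17; +3 pad (align 4); @20: length [4B, align 4] → 24; @24: checksum [4B, align 4] → 28; +4 tail pad (align 8); size 32, align 8
@0: blocks [32B, align 4] → 32
within Info: length at 20
0 + 20 = 20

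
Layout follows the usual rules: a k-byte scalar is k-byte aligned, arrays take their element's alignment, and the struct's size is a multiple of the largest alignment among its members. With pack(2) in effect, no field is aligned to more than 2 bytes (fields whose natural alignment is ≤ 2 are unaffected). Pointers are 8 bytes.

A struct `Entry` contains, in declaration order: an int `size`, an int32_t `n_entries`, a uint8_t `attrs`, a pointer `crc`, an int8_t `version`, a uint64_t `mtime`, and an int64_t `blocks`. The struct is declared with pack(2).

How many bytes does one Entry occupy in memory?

36 bytes

@0: size [4B, align 2] → 4
@4: n_entries [4B, align 2] → 8
@8: attrs [1B, align 1] → 9
+1 pad (align 2)
@10: crc [8B, align 2] → 18
@18: version [1B, align 1] → 19
+1 pad (align 2)
@20: mtime [8B, align 2] → 28
@28: blocks [8B, align 2] → 36
size 36, align 2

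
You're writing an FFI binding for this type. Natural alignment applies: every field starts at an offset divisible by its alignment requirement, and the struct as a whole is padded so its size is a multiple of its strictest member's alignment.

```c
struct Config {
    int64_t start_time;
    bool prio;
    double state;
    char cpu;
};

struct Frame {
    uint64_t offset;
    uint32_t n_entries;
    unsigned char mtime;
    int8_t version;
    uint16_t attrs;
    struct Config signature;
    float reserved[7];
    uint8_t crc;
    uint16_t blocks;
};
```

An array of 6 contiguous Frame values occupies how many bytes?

480

Config: @0: start_time [8B, align 8] → 8; @8: prio [1B, align 1] → 9; +7 pad (align 8); @16: state [8B, align 8] → 24; @24: cpu [1B, align 1] → 25; +7 tail pad (align 8); size 32, align 8
@0: offset [8B, align 8] → 8
@8: n_entries [4B, align 4] → 12
@12: mtime [1B, align 1] → 13
@13: version [1B, align 1] → 14
@14: attrs [2B, align 2] → 16
@16: signature [32B, align 8] → 48
@48: reserved [28B, align 4] → 76
@76: crc [1B, align 1] → 77
+1 pad (align 2)
@78: blocks [2B, align 2] → 80
size 80, align 8
array of 6: 6 × 80 = 480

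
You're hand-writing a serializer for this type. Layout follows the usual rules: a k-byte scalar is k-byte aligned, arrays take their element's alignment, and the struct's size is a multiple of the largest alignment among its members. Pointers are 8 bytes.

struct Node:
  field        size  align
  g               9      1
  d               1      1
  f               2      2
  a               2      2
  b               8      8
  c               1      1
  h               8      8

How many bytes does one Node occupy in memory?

@0: g [9B, align 1] → 9
@9: d [1B, align 1] → 10
@10: f [2B, align 2] → 12
@12: a [2B, align 2] → 14
+2 pad (align 8)
@16: b [8B, align 8] → 24
@24: c [1B, align 1] → 25
+7 pad (align 8)
@32: h [8B, align 8] → 40
size 40, align 8

40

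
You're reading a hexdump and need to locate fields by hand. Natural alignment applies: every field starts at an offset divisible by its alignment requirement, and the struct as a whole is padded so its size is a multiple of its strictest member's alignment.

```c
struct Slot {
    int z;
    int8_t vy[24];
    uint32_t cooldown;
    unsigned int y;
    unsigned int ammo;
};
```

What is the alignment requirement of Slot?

4

member alignments: z=4, vy=1, cooldown=4, y=4, ammo=4
max = 4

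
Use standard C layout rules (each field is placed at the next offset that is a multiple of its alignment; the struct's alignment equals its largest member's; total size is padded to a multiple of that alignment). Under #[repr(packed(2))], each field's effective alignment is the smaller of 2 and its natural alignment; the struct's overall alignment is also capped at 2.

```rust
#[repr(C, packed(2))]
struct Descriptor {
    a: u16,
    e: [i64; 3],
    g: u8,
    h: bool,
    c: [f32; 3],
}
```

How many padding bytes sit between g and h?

0

0..2  a  (2B, 2-aligned)
2..26  e  (24B, 2-aligned)
26..27  g  (1B, 1-aligned)
27..28  h  (1B, 1-aligned)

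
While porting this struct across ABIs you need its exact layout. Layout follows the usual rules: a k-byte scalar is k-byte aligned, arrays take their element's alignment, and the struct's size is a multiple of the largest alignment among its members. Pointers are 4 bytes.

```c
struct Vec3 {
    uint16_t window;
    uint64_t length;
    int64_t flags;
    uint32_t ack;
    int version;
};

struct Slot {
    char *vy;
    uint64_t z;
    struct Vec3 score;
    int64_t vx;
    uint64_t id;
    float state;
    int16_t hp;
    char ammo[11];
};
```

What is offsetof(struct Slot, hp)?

68

Vec3: window at 0 (size 2, align 2) → ends 2; pad 6 to align 8 for length; length at 8 (size 8, align 8) → ends 16; flags at 16 (size 8, align 8) → ends 24; ack at 24 (size 4, align 4) → ends 28; version at 28 (size 4, align 4) → ends 32; total 32 bytes, alignment 8
vy at 0 (size 4, align 4) → ends 4
pad 4 to align 8 for z
z at 8 (size 8, align 8) → ends 16
score at 16 (size 32, align 8) → ends 48
vx at 48 (size 8, align 8) → ends 56
id at 56 (size 8, align 8) → ends 64
state at 64 (size 4, align 4) → ends 68
hp at 68 (size 2, align 2) → ends 70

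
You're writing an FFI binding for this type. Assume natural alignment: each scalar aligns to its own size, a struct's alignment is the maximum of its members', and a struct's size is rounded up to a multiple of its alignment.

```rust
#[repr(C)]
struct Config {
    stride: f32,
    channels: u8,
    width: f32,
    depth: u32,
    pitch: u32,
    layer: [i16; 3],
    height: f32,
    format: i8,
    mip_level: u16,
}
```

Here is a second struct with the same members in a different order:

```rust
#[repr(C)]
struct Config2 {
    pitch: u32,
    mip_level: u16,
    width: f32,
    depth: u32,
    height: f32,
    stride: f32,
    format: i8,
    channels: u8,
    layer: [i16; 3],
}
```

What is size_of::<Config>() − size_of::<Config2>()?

0..4  stride  (4B, 4-aligned)
4..5  channels  (1B, 1-aligned)
5..8  -- padding (3B)
8..12  width  (4B, 4-aligned)
12..16  depth  (4B, 4-aligned)
16..20  pitch  (4B, 4-aligned)
20..26  layer  (6B, 2-aligned)
26..28  -- padding (2B)
28..32  height  (4B, 4-aligned)
32..33  format  (1B, 1-aligned)
33..34  -- padding (1B)
34..36  mip_level  (2B, 2-aligned)
sizeof = 36, alignof = 4
— Config2 —
0..4  pitch  (4B, 4-aligned)
4..6  mip_level  (2B, 2-aligned)
6..8  -- padding (2B)
8..12  width  (4B, 4-aligned)
12..16  depth  (4B, 4-aligned)
16..20  height  (4B, 4-aligned)
20..24  stride  (4B, 4-aligned)
24..25  format  (1B, 1-aligned)
25..26  channels  (1B, 1-aligned)
26..32  layer  (6B, 2-aligned)
sizeof = 32, alignof = 4
36 − 32 = 4

4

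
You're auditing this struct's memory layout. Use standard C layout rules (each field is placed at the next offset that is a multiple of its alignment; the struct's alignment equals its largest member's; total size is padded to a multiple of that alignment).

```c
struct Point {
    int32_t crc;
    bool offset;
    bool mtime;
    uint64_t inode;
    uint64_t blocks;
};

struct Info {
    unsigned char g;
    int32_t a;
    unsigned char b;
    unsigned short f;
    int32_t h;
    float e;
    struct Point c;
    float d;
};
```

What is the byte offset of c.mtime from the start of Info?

Point: 0..4  crc  (4B, 4-aligned); 4..5  offset  (1B, 1-aligned); 5..6  mtime  (1B, 1-aligned); 6..8  -- padding (2B); 8..16  inode  (8B, 8-aligned); 16..24  blocks  (8B, 8-aligned); sizeof = 24, alignof = 8
0..1  g  (1B, 1-aligned)
1..4  -- padding (3B)
4..8  a  (4B, 4-aligned)
8..9  b  (1B, 1-aligned)
9..10  -- padding (1B)
10..12  f  (2B, 2-aligned)
12..16  h  (4B, 4-aligned)
16..20  e  (4B, 4-aligned)
20..24  -- padding (4B)
24..48  c  (24B, 8-aligned)
within Point: mtime at 5
24 + 5 = 29

29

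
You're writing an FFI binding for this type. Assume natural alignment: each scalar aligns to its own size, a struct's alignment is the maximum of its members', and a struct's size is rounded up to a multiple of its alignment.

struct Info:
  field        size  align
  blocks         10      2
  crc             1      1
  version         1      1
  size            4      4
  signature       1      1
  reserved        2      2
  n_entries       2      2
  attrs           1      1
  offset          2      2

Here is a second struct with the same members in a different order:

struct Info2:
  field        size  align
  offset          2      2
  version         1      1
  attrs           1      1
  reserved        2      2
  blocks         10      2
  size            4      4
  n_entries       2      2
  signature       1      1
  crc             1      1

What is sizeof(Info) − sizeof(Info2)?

4

blocks at 0 (size 10, align 2) → ends 10
crc at 10 (size 1, align 1) → ends 11
version at 11 (size 1, align 1) → ends 12
size at 12 (size 4, align 4) → ends 16
signature at 16 (size 1, align 1) → ends 17
pad 1 to align 2 for reserved
reserved at 18 (size 2, align 2) → ends 20
n_entries at 20 (size 2, align 2) → ends 22
attrs at 22 (size 1, align 1) → ends 23
pad 1 to align 2 for offset
offset at 24 (size 2, align 2) → ends 26
tail pad 2 to reach multiple of 4
total 28 bytes, alignment 4
— Info2 —
offset at 0 (size 2, align 2) → ends 2
version at 2 (size 1, align 1) → ends 3
attrs at 3 (size 1, align 1) → ends 4
reserved at 4 (size 2, align 2) → ends 6
blocks at 6 (size 10, align 2) → ends 16
size at 16 (size 4, align 4) → ends 20
n_entries at 20 (size 2, align 2) → ends 22
signature at 22 (size 1, align 1) → ends 23
crc at 23 (size 1, align 1) → ends 24
total 24 bytes, alignment 4
28 − 24 = 4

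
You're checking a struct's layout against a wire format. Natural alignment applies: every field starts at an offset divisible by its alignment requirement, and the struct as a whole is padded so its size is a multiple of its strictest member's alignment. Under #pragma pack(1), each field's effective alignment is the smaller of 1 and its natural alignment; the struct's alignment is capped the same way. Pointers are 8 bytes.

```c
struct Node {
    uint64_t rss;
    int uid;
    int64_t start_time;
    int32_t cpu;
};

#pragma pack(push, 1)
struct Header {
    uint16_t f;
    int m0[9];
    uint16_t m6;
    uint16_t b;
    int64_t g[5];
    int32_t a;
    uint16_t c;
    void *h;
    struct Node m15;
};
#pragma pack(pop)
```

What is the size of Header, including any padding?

Node: 0..8  rss  (8B, 8-aligned); 8..12  uid  (4B, 4-aligned); 12..16  -- padding (4B); 16..24  start_time  (8B, 8-aligned); 24..28  cpu  (4B, 4-aligned); 28..32  -- tail padding (4B); sizeof = 32, alignof = 8
0..2  f  (2B, 1-aligned)
2..38  m0  (36B, 1-aligned)
38..40  m6  (2B, 1-aligned)
40..42  b  (2B, 1-aligned)
42..82  g  (40B, 1-aligned)
82..86  a  (4B, 1-aligned)
86..88  c  (2B, 1-aligned)
88..96  h  (8B, 1-aligned)
96..128  m15  (32B, 1-aligned)
sizeof = 128, alignof = 1

128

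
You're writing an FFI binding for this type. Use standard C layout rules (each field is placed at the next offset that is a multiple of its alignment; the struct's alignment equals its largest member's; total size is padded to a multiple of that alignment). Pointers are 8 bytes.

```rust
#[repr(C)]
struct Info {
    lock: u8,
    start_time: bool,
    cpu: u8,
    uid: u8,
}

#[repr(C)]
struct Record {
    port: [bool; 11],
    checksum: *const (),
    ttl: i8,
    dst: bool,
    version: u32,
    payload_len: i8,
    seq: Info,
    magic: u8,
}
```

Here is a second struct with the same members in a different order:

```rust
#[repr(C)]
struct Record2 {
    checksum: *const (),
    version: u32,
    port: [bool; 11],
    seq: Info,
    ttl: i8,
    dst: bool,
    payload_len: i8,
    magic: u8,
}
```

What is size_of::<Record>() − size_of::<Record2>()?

Info: @0: lock [1B, align 1] → 1; @1: start_time [1B, align 1] → 2; @2: cpu [1B, align 1] → 3; @3: uid [1B, align 1] → 4; size 4, align 1
@0: port [11B, align 1] → 11
+5 pad (align 8)
@16: checksum [8B, align 8] → 24
@24: ttl [1B, align 1] → 25
@25: dst [1B, align 1] → 26
+2 pad (align 4)
@28: version [4B, align 4] → 32
@32: payload_len [1B, align 1] → 33
@33: seq [4B, align 1] → 37
@37: magic [1B, align 1] → 38
+2 tail pad (align 8)
size 40, align 8
— Record2 —
@0: checksum [8B, align 8] → 8
@8: version [4B, align 4] → 12
@12: port [11B, align 1] → 23
@23: seq [4B, align 1] → 27
@27: ttl [1B, align 1] → 28
@28: dst [1B, align 1] → 29
@29: payload_len [1B, align 1] → 30
@30: magic [1B, align 1] → 31
+1 tail pad (align 8)
size 32, align 8
40 − 32 = 8

8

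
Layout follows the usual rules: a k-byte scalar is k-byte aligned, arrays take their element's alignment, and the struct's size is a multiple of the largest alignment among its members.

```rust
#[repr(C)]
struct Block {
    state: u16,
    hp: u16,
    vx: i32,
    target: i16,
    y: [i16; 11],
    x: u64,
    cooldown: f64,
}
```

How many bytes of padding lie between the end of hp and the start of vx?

state at 0 (size 2, align 2) → ends 2
hp at 2 (size 2, align 2) → ends 4
vx at 4 (size 4, align 4) → ends 8

0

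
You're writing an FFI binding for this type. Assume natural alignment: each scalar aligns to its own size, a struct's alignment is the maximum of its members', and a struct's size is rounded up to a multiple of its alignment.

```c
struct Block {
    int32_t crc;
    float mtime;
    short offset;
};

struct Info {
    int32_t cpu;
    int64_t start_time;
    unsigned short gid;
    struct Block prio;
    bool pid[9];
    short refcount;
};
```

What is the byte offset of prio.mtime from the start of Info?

24

Block: 0..4  crc  (4B, 4-aligned); 4..8  mtime  (4B, 4-aligned); 8..10  offset  (2B, 2-aligned); 10..12  -- tail padding (2B); sizeof = 12, alignof = 4
0..4  cpu  (4B, 4-aligned)
4..8  -- padding (4B)
8..16  start_time  (8B, 8-aligned)
16..18  gid  (2B, 2-aligned)
18..20  -- padding (2B)
20..32  prio  (12B, 4-aligned)
within Block: mtime at 4
20 + 4 = 24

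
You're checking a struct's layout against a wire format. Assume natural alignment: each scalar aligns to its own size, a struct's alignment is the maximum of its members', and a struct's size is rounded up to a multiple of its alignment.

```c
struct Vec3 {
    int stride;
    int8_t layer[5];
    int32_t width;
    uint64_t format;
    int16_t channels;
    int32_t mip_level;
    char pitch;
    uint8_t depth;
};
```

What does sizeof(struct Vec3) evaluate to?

40 bytes

@0: stride [4B, align 4] → 4
@4: layer [5B, align 1] → 9
+3 pad (align 4)
@12: width [4B, align 4] → 16
@16: format [8B, align 8] → 24
@24: channels [2B, align 2] → 26
+2 pad (align 4)
@28: mip_level [4B, align 4] → 32
@32: pitch [1B, align 1] → 33
@33: depth [1B, align 1] → 34
+6 tail pad (align 8)
size 40, align 8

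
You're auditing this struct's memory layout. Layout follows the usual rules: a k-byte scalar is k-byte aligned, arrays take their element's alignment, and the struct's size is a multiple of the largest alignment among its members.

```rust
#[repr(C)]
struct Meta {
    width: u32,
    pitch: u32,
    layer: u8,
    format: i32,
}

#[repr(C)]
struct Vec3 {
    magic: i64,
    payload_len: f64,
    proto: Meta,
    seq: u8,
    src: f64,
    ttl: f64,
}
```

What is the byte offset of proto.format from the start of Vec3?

Meta: width at 0 (size 4, align 4) → ends 4; pitch at 4 (size 4, align 4) → ends 8; layer at 8 (size 1, align 1) → ends 9; pad 3 to align 4 for format; format at 12 (size 4, align 4) → ends 16; total 16 bytes, alignment 4
magic at 0 (size 8, align 8) → ends 8
payload_len at 8 (size 8, align 8) → ends 16
proto at 16 (size 16, align 4) → ends 32
within Meta: format at 12
16 + 12 = 28

28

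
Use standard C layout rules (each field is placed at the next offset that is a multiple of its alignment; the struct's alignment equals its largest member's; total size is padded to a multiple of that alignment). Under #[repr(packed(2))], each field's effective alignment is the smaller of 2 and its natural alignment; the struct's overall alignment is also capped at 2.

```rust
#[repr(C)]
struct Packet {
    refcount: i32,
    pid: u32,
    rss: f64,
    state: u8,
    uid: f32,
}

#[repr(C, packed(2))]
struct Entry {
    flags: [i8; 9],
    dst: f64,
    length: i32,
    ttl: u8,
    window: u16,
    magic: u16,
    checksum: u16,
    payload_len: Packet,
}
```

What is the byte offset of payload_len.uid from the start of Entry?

Packet: @0: refcount [4B, align 4] → 4; @4: pid [4B, align 4] → 8; @8: rss [8B, align 8] → 16; @16: state [1B, align 1] → 17; +3 pad (align 4); @20: uid [4B, align 4] → 24; size 24, align 8
@0: flags [9B, align 1] → 9
+1 pad (align 2)
@10: dst [8B, align 2] → 18
@18: length [4B, align 2] → 22
@22: ttl [1B, align 1] → 23
+1 pad (align 2)
@24: window [2B, align 2] → 26
@26: magic [2B, align 2] → 28
@28: checksum [2B, align 2] → 30
@30: payload_len [24B, align 2] → 54
within Packet: uid at 20
30 + 20 = 50

50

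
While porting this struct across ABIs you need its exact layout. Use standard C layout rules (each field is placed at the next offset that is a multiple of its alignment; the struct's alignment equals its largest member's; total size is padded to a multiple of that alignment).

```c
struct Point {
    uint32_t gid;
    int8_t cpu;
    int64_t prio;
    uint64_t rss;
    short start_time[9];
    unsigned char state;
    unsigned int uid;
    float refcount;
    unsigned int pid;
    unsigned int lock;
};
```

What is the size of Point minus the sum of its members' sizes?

0..4  gid  (4B, 4-aligned)
4..5  cpu  (1B, 1-aligned)
5..8  -- padding (3B)
8..16  prio  (8B, 8-aligned)
16..24  rss  (8B, 8-aligned)
24..42  start_time  (18B, 2-aligned)
42..43  state  (1B, 1-aligned)
43..44  -- padding (1B)
44..48  uid  (4B, 4-aligned)
48..52  refcount  (4B, 4-aligned)
52..56  pid  (4B, 4-aligned)
56..60  lock  (4B, 4-aligned)
60..64  -- tail padding (4B)
sizeof = 64, alignof = 8
data bytes 56, size 64 → padding 8

8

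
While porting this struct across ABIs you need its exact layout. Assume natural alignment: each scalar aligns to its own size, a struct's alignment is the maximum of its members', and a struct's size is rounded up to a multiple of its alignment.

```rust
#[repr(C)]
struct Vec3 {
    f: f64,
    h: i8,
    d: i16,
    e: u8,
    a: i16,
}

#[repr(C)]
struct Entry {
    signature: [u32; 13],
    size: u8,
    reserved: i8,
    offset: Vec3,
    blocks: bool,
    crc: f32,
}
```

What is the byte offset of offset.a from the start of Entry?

Vec3: 0..8  f  (8B, 8-aligned); 8..9  h  (1B, 1-aligned); 9..10  -- padding (1B); 10..12  d  (2B, 2-aligned); 12..13  e  (1B, 1-aligned); 13..14  -- padding (1B); 14..16  a  (2B, 2-aligned); sizeof = 16, alignof = 8
0..52  signature  (52B, 4-aligned)
52..53  size  (1B, 1-aligned)
53..54  reserved  (1B, 1-aligned)
54..56  -- padding (2B)
56..72  offset  (16B, 8-aligned)
within Vec3: a at 14
56 + 14 = 70

70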